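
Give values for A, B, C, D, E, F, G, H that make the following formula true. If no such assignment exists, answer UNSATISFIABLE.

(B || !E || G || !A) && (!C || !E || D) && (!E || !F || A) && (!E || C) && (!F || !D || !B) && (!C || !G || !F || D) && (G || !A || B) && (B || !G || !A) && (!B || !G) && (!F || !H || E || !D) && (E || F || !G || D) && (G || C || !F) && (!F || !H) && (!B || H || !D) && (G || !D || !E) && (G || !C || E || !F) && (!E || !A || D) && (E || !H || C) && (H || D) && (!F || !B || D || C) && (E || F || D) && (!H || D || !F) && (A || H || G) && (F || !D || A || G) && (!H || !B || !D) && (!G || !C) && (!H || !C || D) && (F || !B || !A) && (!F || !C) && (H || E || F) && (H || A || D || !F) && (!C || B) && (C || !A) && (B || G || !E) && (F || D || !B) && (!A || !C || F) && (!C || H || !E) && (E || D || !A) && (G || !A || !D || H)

Suppose E = false.
Suppose B = false.
Unit clause (!C) forces C = false.
Unit clause (!H) forces H = false.
Unit clause (D) forces D = true.
Unit clause (F) forces F = true.
Unit clause (G) forces G = true.
Unit clause (!A) forces A = false.
Every clause now holds.

A ↦ false; B ↦ false; C ↦ false; D ↦ true; E ↦ false; F ↦ true; G ↦ true; H ↦ false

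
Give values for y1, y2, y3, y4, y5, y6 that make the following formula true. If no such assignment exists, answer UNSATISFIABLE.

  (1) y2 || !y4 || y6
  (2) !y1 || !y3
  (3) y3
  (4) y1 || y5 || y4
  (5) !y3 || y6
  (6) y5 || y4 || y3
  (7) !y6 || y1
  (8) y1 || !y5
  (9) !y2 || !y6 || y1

The clause (y3) is unit, so y3 = true.
The clause (!y1) is unit, so y1 = false.
The clause (y6) is unit, so y6 = true.
Now (!y6) is unsatisfied and unit — conflict.

UNSATISFIABLE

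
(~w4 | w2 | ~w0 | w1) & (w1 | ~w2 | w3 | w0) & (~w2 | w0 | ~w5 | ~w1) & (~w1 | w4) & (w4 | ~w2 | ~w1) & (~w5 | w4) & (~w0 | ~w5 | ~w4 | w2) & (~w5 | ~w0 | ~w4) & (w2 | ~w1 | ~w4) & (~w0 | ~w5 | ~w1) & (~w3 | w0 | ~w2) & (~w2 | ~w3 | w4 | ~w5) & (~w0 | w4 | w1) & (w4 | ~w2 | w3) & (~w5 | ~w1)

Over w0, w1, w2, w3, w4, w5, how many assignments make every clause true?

There are 2^6 = 64 truth assignments over (w0, w1, w2, w3, w4, w5).
Split on w2. With w2 = 1, the clauses containing w2 are satisfied and ~w2 drops from the rest; 5 of the 2^5 = 32 assignments to the other variables satisfy what remains.
With w2 = 0, by the same count on the reduced clause set, 6 assignments work.
(One model: w0=F, w1=F, w2=F, w3=F, w4=F, w5=F.)
Total: 5 + 6 = 11.

11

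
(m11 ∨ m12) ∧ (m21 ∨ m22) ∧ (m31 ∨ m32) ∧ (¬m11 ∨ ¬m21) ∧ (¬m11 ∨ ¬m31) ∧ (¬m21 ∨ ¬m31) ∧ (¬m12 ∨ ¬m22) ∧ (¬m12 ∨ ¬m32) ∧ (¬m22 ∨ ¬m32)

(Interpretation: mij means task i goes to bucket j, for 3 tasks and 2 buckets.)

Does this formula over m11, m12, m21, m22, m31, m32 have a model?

Try m11 = True.
The clause (¬m21) is unit, so m21 = False.
The clause (m22) is unit, so m22 = True.
The clause (¬m31) is unit, so m31 = False.
The clause (m32) is unit, so m32 = True.
But (¬m32) is also a unit clause — contradiction.
Undo m11 and try m11 = False.
The clause (m12) is unit, so m12 = True.
The clause (¬m22) is unit, so m22 = False.
The clause (m21) is unit, so m21 = True.
The clause (¬m31) is unit, so m31 = False.
The clause (m32) is unit, so m32 = True.
But (¬m32) is also a unit clause — contradiction.
Neither m11 = True nor m11 = False works.
No assignment satisfies every clause.

No, unsatisfiable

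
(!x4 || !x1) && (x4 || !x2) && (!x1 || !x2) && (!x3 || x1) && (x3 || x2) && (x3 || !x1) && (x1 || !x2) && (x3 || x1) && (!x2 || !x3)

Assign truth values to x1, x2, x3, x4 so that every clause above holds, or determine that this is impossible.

x1=true; x2=false; x3=true; x4=false

Branch on x4: set x4 = false.
The clause (!x2) is unit, so x2 = false.
The clause (x3) is unit, so x3 = true.
The clause (x1) is unit, so x1 = true.
All clauses are satisfied.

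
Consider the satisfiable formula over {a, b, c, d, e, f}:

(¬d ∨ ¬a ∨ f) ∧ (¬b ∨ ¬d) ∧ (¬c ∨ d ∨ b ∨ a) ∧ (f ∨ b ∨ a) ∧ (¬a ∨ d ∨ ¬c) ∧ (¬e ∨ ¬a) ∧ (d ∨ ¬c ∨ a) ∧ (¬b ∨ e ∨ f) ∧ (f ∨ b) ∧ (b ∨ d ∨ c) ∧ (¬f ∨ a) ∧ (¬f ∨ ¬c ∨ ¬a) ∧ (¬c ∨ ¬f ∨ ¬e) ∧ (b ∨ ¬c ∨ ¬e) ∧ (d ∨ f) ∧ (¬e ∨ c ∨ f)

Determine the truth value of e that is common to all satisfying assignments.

Suppose e = True.
(¬a) alone gives a = False.
(¬f) alone gives f = False.
(b) alone gives b = True.
(¬d) alone gives d = False.
Now (d) is unsatisfied and unit — conflict.
So every satisfying assignment has e = False.

False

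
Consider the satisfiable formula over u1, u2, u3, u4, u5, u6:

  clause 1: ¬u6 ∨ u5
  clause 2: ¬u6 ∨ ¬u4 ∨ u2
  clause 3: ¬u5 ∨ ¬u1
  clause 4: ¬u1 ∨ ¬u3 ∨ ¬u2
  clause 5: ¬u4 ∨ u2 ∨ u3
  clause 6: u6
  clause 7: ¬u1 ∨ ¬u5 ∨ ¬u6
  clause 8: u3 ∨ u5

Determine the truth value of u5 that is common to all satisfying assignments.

True

Suppose u5 = False.
The clause (¬u6) is unit, so u6 = False.
Now (u6) is unsatisfied and unit — conflict.
So every satisfying assignment has u5 = True.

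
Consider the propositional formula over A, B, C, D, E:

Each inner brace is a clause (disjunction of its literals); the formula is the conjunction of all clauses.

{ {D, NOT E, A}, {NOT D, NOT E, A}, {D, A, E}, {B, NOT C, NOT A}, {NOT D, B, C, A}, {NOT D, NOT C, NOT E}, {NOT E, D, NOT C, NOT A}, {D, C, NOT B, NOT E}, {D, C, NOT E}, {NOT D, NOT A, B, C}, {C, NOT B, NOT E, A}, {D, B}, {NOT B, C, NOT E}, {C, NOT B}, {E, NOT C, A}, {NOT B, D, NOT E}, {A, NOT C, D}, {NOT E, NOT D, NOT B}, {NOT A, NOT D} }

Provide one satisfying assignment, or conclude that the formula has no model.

Case D = false:
From the singleton clause (B), B = true.
From the singleton clause (C), C = true.
From the singleton clause (NOT E), E = false.
From the singleton clause (A), A = true.
Every clause now holds.

A ↦ true, B ↦ true, C ↦ true, D ↦ false, E ↦ false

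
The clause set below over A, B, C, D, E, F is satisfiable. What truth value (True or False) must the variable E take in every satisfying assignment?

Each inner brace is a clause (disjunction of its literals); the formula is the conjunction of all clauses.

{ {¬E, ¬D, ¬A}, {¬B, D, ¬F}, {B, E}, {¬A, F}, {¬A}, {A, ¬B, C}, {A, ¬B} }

True

Suppose E = False.
The clause (B) is unit, so B = True.
The clause (¬A) is unit, so A = False.
Now (A) is unsatisfied and unit — conflict.
So every satisfying assignment has E = True.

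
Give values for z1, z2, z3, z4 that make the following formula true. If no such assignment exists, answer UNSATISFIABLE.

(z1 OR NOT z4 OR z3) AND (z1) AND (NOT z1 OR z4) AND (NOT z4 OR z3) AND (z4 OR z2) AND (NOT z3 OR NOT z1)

UNSATISFIABLE

From the singleton clause (z1), z1 = true.
From the singleton clause (z4), z4 = true.
From the singleton clause (z3), z3 = true.
That conflicts with the unit clause (NOT z3).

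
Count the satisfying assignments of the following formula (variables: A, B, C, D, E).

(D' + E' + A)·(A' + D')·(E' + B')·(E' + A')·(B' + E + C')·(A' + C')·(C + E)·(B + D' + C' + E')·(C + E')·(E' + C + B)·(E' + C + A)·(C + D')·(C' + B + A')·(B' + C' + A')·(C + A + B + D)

There are 2^5 = 32 truth assignments over (A, B, C, D, E).
Split on C. With C = 1, the clauses containing C are satisfied and C' drops from the rest; 3 of the 2^4 = 16 assignments to the other variables satisfy what remains.
With C = 0, by the same count on the reduced clause set, 0 assignments work.
(One model: A=F, B=F, C=T, D=F, E=F.)
Total: 3 + 0 = 3.

3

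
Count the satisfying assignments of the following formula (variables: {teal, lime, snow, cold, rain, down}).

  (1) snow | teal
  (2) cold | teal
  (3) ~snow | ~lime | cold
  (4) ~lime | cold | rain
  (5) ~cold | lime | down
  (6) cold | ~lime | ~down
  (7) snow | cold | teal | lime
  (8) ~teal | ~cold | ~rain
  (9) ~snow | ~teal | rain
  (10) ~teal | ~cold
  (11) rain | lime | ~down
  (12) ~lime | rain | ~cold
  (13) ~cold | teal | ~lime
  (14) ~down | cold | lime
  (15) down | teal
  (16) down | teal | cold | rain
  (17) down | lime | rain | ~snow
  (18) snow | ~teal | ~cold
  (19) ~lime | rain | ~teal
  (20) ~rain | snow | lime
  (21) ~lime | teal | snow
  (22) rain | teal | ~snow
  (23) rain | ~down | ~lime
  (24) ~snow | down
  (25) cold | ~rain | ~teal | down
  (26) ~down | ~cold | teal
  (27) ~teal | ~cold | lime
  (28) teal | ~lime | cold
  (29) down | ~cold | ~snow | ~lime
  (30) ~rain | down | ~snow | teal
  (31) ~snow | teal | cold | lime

There are 2^6 = 64 truth assignments over (teal, lime, snow, cold, rain, down).
Split on snow. With snow = 1, the clauses containing snow are satisfied and ~snow drops from the rest; 0 of the 2^5 = 32 assignments to the other variables satisfy what remains.
With snow = 0, by the same count on the reduced clause set, 1 assignment works.
Total: 0 + 1 = 1.

1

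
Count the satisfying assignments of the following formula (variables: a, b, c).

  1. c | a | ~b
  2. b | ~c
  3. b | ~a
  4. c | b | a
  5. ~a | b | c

There are 2^3 = 8 truth assignments over (a, b, c).
Check each against the 5 clauses (columns in the order a, b, c):
  F F F  ✗ fails (c | b | a)
  F F T  ✗ fails (b | ~c)
  F T F  ✗ fails (c | a | ~b)
  F T T  ✓ satisfies all
  T F F  ✗ fails (b | ~a)
  T F T  ✗ fails (b | ~c)
  T T F  ✓ satisfies all
  T T T  ✓ satisfies all
3 of the 8 rows are models.

3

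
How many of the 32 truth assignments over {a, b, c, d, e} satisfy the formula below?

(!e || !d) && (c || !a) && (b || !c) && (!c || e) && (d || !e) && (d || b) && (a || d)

There are 2^5 = 32 truth assignments over (a, b, c, d, e).
Split on c. With c = true, the clauses containing c are satisfied and !c drops from the rest; 0 of the 2^4 = 16 assignments to the other variables satisfy what remains.
With c = false, by the same count on the reduced clause set, 2 assignments work.
(One model: a=F, b=F, c=F, d=T, e=F.)
Total: 0 + 2 = 2.

2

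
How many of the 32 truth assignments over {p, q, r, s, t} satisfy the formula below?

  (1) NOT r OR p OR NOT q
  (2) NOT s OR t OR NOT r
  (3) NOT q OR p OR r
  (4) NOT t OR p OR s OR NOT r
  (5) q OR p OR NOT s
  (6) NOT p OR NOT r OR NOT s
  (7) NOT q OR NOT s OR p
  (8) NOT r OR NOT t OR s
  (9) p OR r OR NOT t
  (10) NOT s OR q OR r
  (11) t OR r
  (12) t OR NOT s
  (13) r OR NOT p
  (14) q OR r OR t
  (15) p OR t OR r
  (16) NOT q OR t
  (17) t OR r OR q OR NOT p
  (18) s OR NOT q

2

There are 2^5 = 32 truth assignments over (p, q, r, s, t).
Split on r. With r = true, the clauses containing r are satisfied and NOT r drops from the rest; 2 of the 2^4 = 16 assignments to the other variables satisfy what remains.
With r = false, by the same count on the reduced clause set, 0 assignments work.
Total: 2 + 0 = 2.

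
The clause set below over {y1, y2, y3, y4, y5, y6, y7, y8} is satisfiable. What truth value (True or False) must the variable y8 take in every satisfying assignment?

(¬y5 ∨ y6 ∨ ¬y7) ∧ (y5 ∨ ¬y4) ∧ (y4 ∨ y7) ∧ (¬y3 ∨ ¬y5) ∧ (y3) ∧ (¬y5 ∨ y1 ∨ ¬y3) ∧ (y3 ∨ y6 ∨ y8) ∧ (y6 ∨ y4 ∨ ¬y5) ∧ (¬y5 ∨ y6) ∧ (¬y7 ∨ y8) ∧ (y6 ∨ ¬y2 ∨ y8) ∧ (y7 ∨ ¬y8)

True

Suppose y8 = False.
(y3) alone gives y3 = True.
(¬y5) alone gives y5 = False.
(¬y4) alone gives y4 = False.
(y7) alone gives y7 = True.
But (¬y7) is also a unit clause — contradiction.
So every satisfying assignment has y8 = True.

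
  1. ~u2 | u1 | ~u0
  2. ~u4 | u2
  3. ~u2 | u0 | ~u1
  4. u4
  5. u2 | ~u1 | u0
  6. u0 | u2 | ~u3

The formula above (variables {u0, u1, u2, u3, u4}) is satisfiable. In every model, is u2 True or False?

Suppose u2 = 0.
Unit clause (~u4) forces u4 = 0.
Now (u4) is unsatisfied and unit — conflict.
So every satisfying assignment has u2 = True.

True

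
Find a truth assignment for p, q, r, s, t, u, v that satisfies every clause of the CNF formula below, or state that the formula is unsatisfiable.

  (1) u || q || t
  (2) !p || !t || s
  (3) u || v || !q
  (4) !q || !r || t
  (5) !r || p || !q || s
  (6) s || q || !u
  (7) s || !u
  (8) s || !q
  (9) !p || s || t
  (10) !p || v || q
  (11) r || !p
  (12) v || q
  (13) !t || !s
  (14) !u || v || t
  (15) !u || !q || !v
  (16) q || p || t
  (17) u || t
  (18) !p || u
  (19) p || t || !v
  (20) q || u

Branch on s: set s = true.
(!t) alone gives t = false.
(u) alone gives u = true.
(v) alone gives v = true.
(!q) alone gives q = false.
(p) alone gives p = true.
(r) alone gives r = true.
Every clause now holds.

p: true; q: false; r: true; s: true; t: false; u: true; v: true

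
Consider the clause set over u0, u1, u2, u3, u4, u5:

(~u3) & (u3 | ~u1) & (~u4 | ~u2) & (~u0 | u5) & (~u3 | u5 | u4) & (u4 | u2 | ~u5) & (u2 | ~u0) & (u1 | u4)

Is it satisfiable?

The clause (~u3) is unit, so u3 = 0.
The clause (~u1) is unit, so u1 = 0.
The clause (u4) is unit, so u4 = 1.
The clause (~u2) is unit, so u2 = 0.
The clause (~u0) is unit, so u0 = 0.
All clauses hold; u5 can take either value.
A satisfying assignment: u0 ↦ 0, u1 ↦ 0, u2 ↦ 0, u3 ↦ 0, u4 ↦ 1, u5 ↦ 0.

Satisfiable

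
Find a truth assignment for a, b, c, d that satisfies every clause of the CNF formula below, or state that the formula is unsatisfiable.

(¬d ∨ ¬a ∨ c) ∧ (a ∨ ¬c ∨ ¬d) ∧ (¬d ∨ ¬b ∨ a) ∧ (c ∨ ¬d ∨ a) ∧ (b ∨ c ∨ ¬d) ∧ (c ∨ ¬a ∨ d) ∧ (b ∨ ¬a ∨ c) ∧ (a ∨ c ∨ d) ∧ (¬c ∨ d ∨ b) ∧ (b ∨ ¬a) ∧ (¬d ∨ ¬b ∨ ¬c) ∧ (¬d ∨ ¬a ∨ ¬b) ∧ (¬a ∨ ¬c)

Case b = True:
Case d = False:
Case c = True:
The clause (¬a) is unit, so a = False.
This assignment satisfies each clause.

a=False; b=True; c=True; d=False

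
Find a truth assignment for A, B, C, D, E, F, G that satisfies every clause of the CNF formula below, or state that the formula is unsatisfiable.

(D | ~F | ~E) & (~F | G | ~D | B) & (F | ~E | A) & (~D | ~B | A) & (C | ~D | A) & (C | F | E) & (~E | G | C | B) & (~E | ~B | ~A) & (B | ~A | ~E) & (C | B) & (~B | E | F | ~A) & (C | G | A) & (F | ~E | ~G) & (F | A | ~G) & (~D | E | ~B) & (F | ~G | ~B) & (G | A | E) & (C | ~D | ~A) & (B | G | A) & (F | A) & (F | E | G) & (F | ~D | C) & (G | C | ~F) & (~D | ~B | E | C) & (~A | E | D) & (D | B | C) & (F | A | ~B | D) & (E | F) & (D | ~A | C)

A: 0,  B: 0,  C: 1,  D: 0,  E: 0,  F: 1,  G: 1

Case C = 1:
Case F = 1:
Case D = 0:
(~E) alone gives E = 0.
(~A) alone gives A = 0.
(G) alone gives G = 1.
Every clause is now satisfied; B is unconstrained.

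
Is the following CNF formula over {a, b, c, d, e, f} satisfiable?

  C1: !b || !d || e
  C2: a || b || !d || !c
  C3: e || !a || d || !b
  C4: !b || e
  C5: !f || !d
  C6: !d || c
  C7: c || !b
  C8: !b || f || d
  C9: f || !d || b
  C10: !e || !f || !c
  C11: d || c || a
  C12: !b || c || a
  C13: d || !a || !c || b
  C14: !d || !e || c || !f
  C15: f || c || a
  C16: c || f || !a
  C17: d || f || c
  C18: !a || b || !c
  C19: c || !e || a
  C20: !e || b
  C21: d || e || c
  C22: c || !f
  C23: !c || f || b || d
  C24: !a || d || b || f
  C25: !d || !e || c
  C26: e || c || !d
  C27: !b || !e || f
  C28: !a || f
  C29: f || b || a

Yes

Try b = false.
Unit clause (!e) forces e = false.
Try f = true.
Unit clause (!d) forces d = false.
Unit clause (c) forces c = true.
Unit clause (!a) forces a = false.
All clauses are satisfied.
A satisfying assignment: a: false, b: false, c: true, d: false, e: false, f: true.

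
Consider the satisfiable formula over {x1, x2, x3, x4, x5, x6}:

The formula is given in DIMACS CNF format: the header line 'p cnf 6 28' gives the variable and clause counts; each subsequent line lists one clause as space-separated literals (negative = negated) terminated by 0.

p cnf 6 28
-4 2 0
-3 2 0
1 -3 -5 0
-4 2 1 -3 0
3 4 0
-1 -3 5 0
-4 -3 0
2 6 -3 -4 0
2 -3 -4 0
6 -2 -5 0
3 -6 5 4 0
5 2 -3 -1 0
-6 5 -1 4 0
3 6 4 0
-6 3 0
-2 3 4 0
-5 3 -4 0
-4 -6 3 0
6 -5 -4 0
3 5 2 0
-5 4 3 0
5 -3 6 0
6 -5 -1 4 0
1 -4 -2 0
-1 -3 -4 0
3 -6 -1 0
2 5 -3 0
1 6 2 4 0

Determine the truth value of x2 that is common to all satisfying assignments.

True

Suppose x2 = False.
From the singleton clause (¬x4), x4 = False.
From the singleton clause (¬x3), x3 = False.
That conflicts with the unit clause (x3).
So every satisfying assignment has x2 = True.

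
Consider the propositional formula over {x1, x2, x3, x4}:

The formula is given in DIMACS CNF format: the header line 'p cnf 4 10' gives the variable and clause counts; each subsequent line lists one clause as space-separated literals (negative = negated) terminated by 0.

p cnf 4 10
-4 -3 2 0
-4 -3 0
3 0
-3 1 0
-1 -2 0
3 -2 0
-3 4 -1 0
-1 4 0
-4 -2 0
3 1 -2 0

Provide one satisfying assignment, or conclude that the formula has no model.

UNSATISFIABLE

The clause (x3) is unit, so x3 = True.
The clause (¬x4) is unit, so x4 = False.
The clause (x1) is unit, so x1 = True.
But (¬x1) is also a unit clause — contradiction.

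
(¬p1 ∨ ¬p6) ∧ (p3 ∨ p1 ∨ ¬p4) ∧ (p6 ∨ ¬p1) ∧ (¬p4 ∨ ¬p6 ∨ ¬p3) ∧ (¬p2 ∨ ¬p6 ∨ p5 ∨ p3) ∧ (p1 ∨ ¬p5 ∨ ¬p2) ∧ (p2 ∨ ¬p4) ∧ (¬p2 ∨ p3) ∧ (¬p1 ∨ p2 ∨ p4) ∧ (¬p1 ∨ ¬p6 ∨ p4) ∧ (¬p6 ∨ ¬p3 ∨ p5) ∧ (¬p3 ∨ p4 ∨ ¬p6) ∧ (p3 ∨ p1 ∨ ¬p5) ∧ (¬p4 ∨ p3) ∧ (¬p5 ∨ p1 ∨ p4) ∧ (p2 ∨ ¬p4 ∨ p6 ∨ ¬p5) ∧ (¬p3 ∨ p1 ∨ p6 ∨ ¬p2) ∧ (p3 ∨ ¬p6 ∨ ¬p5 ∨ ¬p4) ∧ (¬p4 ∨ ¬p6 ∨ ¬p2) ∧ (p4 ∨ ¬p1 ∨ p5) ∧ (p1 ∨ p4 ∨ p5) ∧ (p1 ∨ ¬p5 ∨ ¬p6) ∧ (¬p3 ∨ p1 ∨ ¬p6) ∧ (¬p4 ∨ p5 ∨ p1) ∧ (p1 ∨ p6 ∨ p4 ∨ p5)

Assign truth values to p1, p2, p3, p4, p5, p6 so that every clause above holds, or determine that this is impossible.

Case p1 = False:
Case p3 = True:
Unit clause (¬p6) forces p6 = False.
Unit clause (¬p2) forces p2 = False.
Unit clause (¬p4) forces p4 = False.
Unit clause (¬p5) forces p5 = False.
That conflicts with the unit clause (p5).
So p3 must be the other value — set p3 = False.
Unit clause (¬p4) forces p4 = False.
Unit clause (¬p2) forces p2 = False.
Unit clause (¬p5) forces p5 = False.
That conflicts with the unit clause (p5).
Either choice for p3 ends in contradiction.
So p1 must be the other value — set p1 = True.
Unit clause (¬p6) forces p6 = False.
That conflicts with the unit clause (p6).
Either choice for p1 ends in contradiction.

UNSATISFIABLE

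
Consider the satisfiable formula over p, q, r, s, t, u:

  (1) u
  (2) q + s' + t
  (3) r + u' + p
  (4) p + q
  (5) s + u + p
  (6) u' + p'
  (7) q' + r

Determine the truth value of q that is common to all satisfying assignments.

True

Suppose q = 0.
Unit clause (u) forces u = 1.
Unit clause (p) forces p = 1.
But (p') is also a unit clause — contradiction.
So every satisfying assignment has q = True.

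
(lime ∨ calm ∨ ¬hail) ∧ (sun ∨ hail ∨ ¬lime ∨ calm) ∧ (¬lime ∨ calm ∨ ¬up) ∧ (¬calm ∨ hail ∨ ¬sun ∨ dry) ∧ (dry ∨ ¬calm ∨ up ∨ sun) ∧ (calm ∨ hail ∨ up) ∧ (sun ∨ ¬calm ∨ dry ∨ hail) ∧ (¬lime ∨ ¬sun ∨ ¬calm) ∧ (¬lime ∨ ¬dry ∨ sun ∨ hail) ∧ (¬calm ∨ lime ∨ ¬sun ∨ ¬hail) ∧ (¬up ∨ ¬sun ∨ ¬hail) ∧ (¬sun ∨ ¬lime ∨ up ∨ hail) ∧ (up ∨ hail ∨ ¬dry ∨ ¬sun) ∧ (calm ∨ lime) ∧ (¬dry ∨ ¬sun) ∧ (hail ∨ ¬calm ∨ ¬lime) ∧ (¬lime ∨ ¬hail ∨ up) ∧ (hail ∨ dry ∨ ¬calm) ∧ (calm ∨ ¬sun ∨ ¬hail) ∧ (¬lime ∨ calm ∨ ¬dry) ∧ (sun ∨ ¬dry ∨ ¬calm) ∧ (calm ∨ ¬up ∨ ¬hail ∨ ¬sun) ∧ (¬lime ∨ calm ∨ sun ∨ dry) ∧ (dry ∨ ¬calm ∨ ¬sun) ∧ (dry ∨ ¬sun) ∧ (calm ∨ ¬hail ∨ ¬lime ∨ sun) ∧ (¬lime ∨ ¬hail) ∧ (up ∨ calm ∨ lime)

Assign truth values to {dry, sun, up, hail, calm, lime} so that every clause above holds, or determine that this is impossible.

Try calm = True.
Try lime = False.
Try sun = False.
Unit clause (¬dry) forces dry = False.
Unit clause (up) forces up = True.
Unit clause (hail) forces hail = True.
This assignment satisfies each clause.

dry ↦ False,  sun ↦ False,  up ↦ True,  hail ↦ True,  calm ↦ True,  lime ↦ False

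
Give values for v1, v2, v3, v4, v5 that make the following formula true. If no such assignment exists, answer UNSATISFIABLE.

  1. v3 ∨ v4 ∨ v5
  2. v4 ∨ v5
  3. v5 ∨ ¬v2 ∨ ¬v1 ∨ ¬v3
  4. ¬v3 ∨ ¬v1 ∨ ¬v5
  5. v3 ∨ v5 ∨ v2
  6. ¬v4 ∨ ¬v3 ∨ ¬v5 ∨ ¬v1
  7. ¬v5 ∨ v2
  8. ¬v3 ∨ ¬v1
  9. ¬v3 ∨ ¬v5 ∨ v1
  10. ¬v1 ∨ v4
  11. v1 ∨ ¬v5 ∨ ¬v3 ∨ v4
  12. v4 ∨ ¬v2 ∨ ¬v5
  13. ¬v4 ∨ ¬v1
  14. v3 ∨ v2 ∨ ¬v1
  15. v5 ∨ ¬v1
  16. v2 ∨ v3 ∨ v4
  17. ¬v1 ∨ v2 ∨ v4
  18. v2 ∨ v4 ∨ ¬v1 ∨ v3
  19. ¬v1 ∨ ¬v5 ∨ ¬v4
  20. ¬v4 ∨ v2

v1: False,  v2: True,  v3: True,  v4: True,  v5: False

Branch on v4: set v4 = True.
Unit clause (¬v1) forces v1 = False.
Unit clause (v2) forces v2 = True.
Branch on v3: set v3 = True.
Unit clause (¬v5) forces v5 = False.
All clauses are satisfied.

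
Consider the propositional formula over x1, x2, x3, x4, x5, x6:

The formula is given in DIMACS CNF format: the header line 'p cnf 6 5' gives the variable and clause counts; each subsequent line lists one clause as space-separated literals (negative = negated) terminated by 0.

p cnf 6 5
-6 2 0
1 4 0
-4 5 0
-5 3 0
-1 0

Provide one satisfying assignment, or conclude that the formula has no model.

x1: False, x2: False, x3: True, x4: True, x5: True, x6: False

(¬x1) alone gives x1 = False.
(x4) alone gives x4 = True.
(x5) alone gives x5 = True.
(x3) alone gives x3 = True.
Case x6 = False:
All clauses hold; x2 can take either value.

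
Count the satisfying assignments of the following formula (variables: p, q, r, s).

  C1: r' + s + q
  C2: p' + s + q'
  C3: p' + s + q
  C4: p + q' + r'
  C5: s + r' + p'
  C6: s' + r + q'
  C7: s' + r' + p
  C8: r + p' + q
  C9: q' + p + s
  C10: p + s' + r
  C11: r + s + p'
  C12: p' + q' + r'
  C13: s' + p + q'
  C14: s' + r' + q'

There are 2^4 = 16 truth assignments over (p, q, r, s).
Split on s. With s = 1, the clauses containing s are satisfied and s' drops from the rest; 1 of the 2^3 = 8 assignments to the other variables satisfy what remains.
With s = 0, by the same count on the reduced clause set, 1 assignment works.
Total: 1 + 1 = 2.

2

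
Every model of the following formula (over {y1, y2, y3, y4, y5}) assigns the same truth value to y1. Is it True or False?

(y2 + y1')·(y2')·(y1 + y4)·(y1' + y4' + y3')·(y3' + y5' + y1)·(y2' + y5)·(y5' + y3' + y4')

False

Suppose y1 = 1.
(y2) alone gives y2 = 1.
Now (y2') is unsatisfied and unit — conflict.
So every satisfying assignment has y1 = False.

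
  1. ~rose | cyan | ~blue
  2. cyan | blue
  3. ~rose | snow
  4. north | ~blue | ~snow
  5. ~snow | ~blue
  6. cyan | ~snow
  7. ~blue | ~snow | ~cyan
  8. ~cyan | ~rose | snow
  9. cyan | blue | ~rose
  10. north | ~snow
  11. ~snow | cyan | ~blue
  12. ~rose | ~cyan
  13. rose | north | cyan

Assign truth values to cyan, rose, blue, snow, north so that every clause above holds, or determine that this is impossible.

cyan ↦ 1; rose ↦ 0; blue ↦ 1; snow ↦ 0; north ↦ 0

Case cyan = 1:
The clause (~rose) is unit, so rose = 0.
Case snow = 0:
All clauses hold; blue, north can take either value.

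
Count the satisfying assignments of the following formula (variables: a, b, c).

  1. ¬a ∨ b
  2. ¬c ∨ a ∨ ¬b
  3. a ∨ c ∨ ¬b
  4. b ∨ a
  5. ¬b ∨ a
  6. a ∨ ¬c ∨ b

There are 2^3 = 8 truth assignments over (a, b, c).
Check each against the 6 clauses (columns in the order a, b, c):
  F F F  ✗ fails (b ∨ a)
  F F T  ✗ fails (b ∨ a)
  F T F  ✗ fails (a ∨ c ∨ ¬b)
  F T T  ✗ fails (¬c ∨ a ∨ ¬b)
  T F F  ✗ fails (¬a ∨ b)
  T F T  ✗ fails (¬a ∨ b)
  T T F  ✓ satisfies all
  T T T  ✓ satisfies all
2 of the 8 rows are models.

2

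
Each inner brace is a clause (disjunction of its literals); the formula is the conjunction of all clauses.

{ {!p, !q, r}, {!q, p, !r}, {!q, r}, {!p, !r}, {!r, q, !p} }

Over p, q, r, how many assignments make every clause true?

3

There are 2^3 = 8 truth assignments over (p, q, r).
Check each against the 5 clauses (columns in the order p, q, r):
  F F F  ✓ satisfies all
  F F T  ✓ satisfies all
  F T F  ✗ fails (!q || r)
  F T T  ✗ fails (!q || p || !r)
  T F F  ✓ satisfies all
  T F T  ✗ fails (!p || !r)
  T T F  ✗ fails (!p || !q || r)
  T T T  ✗ fails (!p || !r)
3 of the 8 rows are models.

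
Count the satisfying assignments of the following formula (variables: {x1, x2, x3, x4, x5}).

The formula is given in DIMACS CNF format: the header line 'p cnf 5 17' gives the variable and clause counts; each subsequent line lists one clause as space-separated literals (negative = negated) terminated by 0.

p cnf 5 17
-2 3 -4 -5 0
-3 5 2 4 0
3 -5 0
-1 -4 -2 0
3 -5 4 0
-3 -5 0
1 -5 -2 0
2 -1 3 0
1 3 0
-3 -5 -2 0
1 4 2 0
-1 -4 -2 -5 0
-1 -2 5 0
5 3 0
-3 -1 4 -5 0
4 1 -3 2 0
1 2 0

There are 2^5 = 32 truth assignments over (x1, x2, x3, x4, x5).
Split on x3. With x3 = True, the clauses containing x3 are satisfied and ¬x3 drops from the rest; 3 of the 2^4 = 16 assignments to the other variables satisfy what remains.
With x3 = False, by the same count on the reduced clause set, 0 assignments work.
(One model: x1=F, x2=T, x3=T, x4=F, x5=F.)
Total: 3 + 0 = 3.

3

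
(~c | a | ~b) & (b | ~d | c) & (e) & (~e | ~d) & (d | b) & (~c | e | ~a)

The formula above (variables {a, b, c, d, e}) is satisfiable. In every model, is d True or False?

Suppose d = 1.
From the singleton clause (e), e = 1.
But (~e) is also a unit clause — contradiction.
So every satisfying assignment has d = False.

False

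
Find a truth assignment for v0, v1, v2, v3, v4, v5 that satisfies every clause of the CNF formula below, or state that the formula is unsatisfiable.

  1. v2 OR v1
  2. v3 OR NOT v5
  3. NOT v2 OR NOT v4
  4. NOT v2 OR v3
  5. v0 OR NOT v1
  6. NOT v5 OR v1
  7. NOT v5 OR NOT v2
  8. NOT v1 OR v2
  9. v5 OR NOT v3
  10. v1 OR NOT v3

Suppose v2 = true.
From the singleton clause (NOT v4), v4 = false.
From the singleton clause (v3), v3 = true.
From the singleton clause (NOT v5), v5 = false.
Now (v5) is unsatisfied and unit — conflict.
Backtrack on v2: now try v2 = false.
From the singleton clause (v1), v1 = true.
Now (NOT v1) is unsatisfied and unit — conflict.
Both values of v2 lead to a conflict.

UNSATISFIABLE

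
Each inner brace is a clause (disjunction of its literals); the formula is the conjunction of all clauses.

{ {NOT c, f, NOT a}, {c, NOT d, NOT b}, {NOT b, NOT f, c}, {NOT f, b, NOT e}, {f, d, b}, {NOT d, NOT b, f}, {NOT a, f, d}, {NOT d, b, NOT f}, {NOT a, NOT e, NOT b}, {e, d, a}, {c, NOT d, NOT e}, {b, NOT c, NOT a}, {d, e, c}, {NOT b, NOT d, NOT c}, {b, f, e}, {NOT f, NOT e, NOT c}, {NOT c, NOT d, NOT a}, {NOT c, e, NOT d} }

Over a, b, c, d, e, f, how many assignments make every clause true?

There are 2^6 = 64 truth assignments over (a, b, c, d, e, f).
Split on c. With c = true, the clauses containing c are satisfied and NOT c drops from the rest; 3 of the 2^5 = 32 assignments to the other variables satisfy what remains.
With c = false, by the same count on the reduced clause set, 1 assignment works.
(One model: a=F, b=F, c=T, d=T, e=T, f=F.)
Total: 3 + 1 = 4.

4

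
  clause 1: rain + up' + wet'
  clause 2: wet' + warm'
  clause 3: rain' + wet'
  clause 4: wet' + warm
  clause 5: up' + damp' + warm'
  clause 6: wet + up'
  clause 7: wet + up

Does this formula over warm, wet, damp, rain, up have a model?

No, unsatisfiable

Case wet = 0:
Unit clause (up') forces up = 0.
Now (up) is unsatisfied and unit — conflict.
Backtrack on wet: now try wet = 1.
Unit clause (warm') forces warm = 0.
Now (warm) is unsatisfied and unit — conflict.
Neither wet = 1 nor wet = 0 works.
No assignment satisfies every clause.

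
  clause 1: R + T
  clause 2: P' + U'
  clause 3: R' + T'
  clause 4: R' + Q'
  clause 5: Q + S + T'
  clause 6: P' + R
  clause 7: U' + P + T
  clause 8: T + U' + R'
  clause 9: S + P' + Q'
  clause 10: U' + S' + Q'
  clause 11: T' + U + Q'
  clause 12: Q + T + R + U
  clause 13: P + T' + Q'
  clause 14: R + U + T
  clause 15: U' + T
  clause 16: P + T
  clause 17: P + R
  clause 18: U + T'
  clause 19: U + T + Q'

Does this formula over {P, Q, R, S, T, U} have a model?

Yes

Try R = 1.
Unit clause (T') forces T = 0.
Unit clause (Q') forces Q = 0.
Unit clause (U') forces U = 0.
Unit clause (P) forces P = 1.
No clause remains; S is free.
A satisfying assignment: P: 1; Q: 0; R: 1; S: 0; T: 0; U: 0.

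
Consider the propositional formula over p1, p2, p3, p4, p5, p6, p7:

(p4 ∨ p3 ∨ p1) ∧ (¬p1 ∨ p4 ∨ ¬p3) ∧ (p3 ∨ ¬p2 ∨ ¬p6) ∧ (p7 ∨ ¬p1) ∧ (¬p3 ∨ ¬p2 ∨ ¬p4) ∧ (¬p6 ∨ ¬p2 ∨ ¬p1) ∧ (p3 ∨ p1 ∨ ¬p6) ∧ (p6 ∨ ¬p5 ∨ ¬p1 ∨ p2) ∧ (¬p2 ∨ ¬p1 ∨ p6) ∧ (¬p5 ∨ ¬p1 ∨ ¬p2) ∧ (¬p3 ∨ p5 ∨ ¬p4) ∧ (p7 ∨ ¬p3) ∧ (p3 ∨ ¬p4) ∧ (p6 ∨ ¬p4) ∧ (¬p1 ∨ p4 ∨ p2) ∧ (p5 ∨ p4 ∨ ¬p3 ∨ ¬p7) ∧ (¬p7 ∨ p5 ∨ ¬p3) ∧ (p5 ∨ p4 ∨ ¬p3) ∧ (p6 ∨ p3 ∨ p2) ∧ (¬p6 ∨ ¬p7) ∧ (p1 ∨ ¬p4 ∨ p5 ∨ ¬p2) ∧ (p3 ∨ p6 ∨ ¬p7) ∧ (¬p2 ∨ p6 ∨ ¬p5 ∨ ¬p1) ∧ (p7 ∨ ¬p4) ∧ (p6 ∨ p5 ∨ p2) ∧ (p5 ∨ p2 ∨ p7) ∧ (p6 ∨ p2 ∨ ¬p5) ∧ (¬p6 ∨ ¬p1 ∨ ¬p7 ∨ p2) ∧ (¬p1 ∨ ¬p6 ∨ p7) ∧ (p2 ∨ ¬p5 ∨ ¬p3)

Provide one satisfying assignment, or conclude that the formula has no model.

p1=False, p2=True, p3=True, p4=False, p5=True, p6=False, p7=True

Case p7 = True:
The clause (¬p6) is unit, so p6 = False.
The clause (¬p4) is unit, so p4 = False.
The clause (p3) is unit, so p3 = True.
The clause (¬p1) is unit, so p1 = False.
The clause (p5) is unit, so p5 = True.
The clause (p2) is unit, so p2 = True.
All clauses are satisfied.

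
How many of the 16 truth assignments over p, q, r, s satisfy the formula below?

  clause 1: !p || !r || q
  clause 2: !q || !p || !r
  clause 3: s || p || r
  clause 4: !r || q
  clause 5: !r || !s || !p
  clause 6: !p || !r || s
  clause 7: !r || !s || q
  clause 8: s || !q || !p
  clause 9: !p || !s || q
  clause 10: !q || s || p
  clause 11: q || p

4

There are 2^4 = 16 truth assignments over (p, q, r, s).
Check each against the 11 clauses (columns in the order p, q, r, s):
  F F F F  ✗ fails (s || p || r)
  F F F T  ✗ fails (q || p)
  F F T F  ✗ fails (!r || q)
  F F T T  ✗ fails (!r || q)
  F T F F  ✗ fails (s || p || r)
  F T F T  ✓ satisfies all
  F T T F  ✗ fails (!q || s || p)
  F T T T  ✓ satisfies all
  T F F F  ✓ satisfies all
  T F F T  ✗ fails (!p || !s || q)
  T F T F  ✗ fails (!p || !r || q)
  T F T T  ✗ fails (!p || !r || q)
  T T F F  ✗ fails (s || !q || !p)
  T T F T  ✓ satisfies all
  T T T F  ✗ fails (!q || !p || !r)
  T T T T  ✗ fails (!q || !p || !r)
4 of the 16 rows are models.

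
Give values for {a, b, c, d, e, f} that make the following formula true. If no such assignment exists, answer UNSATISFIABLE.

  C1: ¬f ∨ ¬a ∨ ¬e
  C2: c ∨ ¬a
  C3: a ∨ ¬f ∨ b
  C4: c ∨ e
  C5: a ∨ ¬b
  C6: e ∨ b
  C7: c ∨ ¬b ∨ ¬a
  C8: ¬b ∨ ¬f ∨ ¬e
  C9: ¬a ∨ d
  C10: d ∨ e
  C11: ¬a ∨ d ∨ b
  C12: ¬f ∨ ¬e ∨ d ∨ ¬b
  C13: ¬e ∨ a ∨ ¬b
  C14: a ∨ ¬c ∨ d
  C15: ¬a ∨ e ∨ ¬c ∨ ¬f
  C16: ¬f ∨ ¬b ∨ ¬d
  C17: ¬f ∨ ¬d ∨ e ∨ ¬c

a=False; b=False; c=True; d=True; e=True; f=False

Try c = True.
Try a = False.
From the singleton clause (¬b), b = False.
From the singleton clause (¬f), f = False.
From the singleton clause (e), e = True.
From the singleton clause (d), d = True.
All clauses are satisfied.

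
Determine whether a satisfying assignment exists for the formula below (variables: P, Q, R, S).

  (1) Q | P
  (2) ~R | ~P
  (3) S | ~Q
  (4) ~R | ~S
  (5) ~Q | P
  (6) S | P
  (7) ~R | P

Suppose Q = 0.
The clause (P) is unit, so P = 1.
The clause (~R) is unit, so R = 0.
No clause remains; S is free.
A satisfying assignment: P=1, Q=0, R=0, S=0.

Yes, satisfiable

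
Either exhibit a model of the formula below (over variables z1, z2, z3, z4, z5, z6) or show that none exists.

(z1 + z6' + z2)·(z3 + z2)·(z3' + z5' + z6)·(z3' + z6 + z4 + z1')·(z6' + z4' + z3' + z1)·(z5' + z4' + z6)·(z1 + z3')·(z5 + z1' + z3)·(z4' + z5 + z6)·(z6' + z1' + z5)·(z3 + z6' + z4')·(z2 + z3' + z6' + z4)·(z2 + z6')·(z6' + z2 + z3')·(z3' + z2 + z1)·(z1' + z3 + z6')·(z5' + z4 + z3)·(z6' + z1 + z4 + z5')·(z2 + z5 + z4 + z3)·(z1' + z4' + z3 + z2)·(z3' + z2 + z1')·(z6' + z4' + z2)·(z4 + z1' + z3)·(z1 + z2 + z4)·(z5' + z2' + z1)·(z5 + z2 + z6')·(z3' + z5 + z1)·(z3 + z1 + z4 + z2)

z1: 0,  z2: 1,  z3: 0,  z4: 0,  z5: 0,  z6: 0

Case z3 = 0:
(z2) alone gives z2 = 1.
Case z5 = 0:
(z1') alone gives z1 = 0.
Case z4 = 0:
Every clause is now satisfied; z6 is unconstrained.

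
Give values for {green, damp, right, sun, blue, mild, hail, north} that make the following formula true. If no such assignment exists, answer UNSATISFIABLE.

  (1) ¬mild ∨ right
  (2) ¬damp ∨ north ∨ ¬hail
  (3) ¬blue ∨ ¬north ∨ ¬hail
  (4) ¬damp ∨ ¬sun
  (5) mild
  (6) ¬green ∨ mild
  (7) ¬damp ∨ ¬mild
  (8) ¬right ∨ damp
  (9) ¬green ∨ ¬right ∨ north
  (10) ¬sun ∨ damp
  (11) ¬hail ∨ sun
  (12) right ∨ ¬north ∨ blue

UNSATISFIABLE

(mild) alone gives mild = True.
(right) alone gives right = True.
(¬damp) alone gives damp = False.
But (damp) is also a unit clause — contradiction.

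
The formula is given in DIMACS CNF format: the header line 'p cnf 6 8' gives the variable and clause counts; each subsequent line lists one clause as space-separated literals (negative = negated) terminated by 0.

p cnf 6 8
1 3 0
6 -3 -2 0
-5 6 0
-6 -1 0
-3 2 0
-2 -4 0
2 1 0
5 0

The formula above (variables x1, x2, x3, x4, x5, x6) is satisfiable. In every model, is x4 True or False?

False

Suppose x4 = True.
From the singleton clause (¬x2), x2 = False.
From the singleton clause (¬x3), x3 = False.
From the singleton clause (x1), x1 = True.
From the singleton clause (¬x6), x6 = False.
From the singleton clause (¬x5), x5 = False.
That conflicts with the unit clause (x5).
So every satisfying assignment has x4 = False.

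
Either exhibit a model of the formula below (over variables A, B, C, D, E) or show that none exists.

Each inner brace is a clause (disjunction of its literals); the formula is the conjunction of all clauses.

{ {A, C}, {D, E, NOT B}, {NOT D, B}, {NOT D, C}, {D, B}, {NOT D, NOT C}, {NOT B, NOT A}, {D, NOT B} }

UNSATISFIABLE

Try A = true.
The clause (NOT B) is unit, so B = false.
The clause (NOT D) is unit, so D = false.
That conflicts with the unit clause (D).
Undo A and try A = false.
The clause (C) is unit, so C = true.
The clause (NOT D) is unit, so D = false.
The clause (B) is unit, so B = true.
That conflicts with the unit clause (NOT B).
Either choice for A ends in contradiction.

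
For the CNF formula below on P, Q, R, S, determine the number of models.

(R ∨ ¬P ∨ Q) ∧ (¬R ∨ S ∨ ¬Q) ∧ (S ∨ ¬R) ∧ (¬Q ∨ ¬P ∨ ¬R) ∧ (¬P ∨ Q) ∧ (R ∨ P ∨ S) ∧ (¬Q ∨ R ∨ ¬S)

4

There are 2^4 = 16 truth assignments over (P, Q, R, S).
Check each against the 7 clauses (columns in the order P, Q, R, S):
  F F F F  ✗ fails (R ∨ P ∨ S)
  F F F T  ✓ satisfies all
  F F T F  ✗ fails (S ∨ ¬R)
  F F T T  ✓ satisfies all
  F T F F  ✗ fails (R ∨ P ∨ S)
  F T F T  ✗ fails (¬Q ∨ R ∨ ¬S)
  F T T F  ✗ fails (¬R ∨ S ∨ ¬Q)
  F T T T  ✓ satisfies all
  T F F F  ✗ fails (R ∨ ¬P ∨ Q)
  T F F T  ✗ fails (R ∨ ¬P ∨ Q)
  T F T F  ✗ fails (S ∨ ¬R)
  T F T T  ✗ fails (¬P ∨ Q)
  T T F F  ✓ satisfies all
  T T F T  ✗ fails (¬Q ∨ R ∨ ¬S)
  T T T F  ✗ fails (¬R ∨ S ∨ ¬Q)
  T T T T  ✗ fails (¬Q ∨ ¬P ∨ ¬R)
4 of the 16 rows are models.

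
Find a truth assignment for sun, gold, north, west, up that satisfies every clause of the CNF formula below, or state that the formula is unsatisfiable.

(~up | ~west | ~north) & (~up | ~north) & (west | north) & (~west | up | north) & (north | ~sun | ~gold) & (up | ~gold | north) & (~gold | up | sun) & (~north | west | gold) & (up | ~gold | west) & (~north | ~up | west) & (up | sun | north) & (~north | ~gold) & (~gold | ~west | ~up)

Case up = 0:
Case west = 1:
The clause (north) is unit, so north = 1.
The clause (~gold) is unit, so gold = 0.
No clause remains; sun is free.

sun=0,  gold=0,  north=1,  west=1,  up=0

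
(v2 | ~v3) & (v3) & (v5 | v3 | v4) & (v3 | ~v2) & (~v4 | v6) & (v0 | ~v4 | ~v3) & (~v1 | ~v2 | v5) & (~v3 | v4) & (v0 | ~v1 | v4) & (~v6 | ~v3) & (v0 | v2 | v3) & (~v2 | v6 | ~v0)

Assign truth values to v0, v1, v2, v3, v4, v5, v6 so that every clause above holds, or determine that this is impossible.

Unit clause (v3) forces v3 = 1.
Unit clause (v2) forces v2 = 1.
Unit clause (v4) forces v4 = 1.
Unit clause (v6) forces v6 = 1.
Now (~v6) is unsatisfied and unit — conflict.

UNSATISFIABLE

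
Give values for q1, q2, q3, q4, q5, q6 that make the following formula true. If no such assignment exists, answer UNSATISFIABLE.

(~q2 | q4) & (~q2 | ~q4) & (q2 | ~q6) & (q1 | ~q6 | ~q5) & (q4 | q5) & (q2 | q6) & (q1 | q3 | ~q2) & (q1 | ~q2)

UNSATISFIABLE

Try q2 = 0.
From the singleton clause (~q6), q6 = 0.
That conflicts with the unit clause (q6).
That branch fails; take q2 = 1 instead.
From the singleton clause (q4), q4 = 1.
That conflicts with the unit clause (~q4).
Neither q2 = 1 nor q2 = 0 works.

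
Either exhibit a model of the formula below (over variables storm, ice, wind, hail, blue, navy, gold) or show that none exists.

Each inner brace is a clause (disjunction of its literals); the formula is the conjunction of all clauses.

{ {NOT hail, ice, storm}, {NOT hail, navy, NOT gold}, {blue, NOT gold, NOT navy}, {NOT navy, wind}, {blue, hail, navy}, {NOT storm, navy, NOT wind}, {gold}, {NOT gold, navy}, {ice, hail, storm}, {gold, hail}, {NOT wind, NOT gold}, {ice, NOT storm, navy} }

(gold) alone gives gold = true.
(navy) alone gives navy = true.
(blue) alone gives blue = true.
(wind) alone gives wind = true.
Now (NOT wind) is unsatisfied and unit — conflict.

UNSATISFIABLE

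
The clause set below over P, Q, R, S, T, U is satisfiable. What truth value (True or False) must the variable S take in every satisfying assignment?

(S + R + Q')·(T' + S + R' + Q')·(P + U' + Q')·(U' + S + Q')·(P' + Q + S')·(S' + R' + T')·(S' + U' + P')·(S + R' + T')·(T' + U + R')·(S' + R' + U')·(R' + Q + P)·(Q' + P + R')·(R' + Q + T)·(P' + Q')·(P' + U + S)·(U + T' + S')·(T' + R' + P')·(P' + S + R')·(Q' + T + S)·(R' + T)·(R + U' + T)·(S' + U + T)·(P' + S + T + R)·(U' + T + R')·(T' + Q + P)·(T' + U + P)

False

Suppose S = 1.
Case P = 0:
Case U = 0:
From the singleton clause (T'), T = 0.
Now (T) is unsatisfied and unit — conflict.
Backtrack on U: now try U = 1.
From the singleton clause (Q'), Q = 0.
From the singleton clause (R'), R = 0.
From the singleton clause (T), T = 1.
Now (T') is unsatisfied and unit — conflict.
Neither U = 1 nor U = 0 works.
Backtrack on P: now try P = 1.
From the singleton clause (Q), Q = 1.
Now (Q') is unsatisfied and unit — conflict.
Neither P = 1 nor P = 0 works.
So every satisfying assignment has S = False.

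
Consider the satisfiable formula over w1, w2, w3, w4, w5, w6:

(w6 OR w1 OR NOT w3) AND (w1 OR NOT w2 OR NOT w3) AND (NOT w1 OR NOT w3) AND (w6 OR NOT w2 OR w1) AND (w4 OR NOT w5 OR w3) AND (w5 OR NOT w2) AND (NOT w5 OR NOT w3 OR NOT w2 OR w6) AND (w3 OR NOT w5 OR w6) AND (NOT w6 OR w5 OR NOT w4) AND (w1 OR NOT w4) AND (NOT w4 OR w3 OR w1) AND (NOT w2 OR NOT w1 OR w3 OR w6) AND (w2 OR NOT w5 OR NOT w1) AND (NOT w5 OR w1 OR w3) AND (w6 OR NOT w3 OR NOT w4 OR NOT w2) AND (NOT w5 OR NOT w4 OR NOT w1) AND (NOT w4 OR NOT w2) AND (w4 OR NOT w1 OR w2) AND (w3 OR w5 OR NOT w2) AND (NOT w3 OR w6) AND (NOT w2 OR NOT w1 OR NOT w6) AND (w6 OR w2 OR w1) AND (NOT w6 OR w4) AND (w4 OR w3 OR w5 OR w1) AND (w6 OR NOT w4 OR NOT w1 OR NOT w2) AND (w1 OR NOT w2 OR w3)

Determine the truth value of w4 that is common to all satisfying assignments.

Suppose w4 = false.
Unit clause (NOT w6) forces w6 = false.
Unit clause (NOT w3) forces w3 = false.
Unit clause (NOT w5) forces w5 = false.
Unit clause (NOT w2) forces w2 = false.
Unit clause (NOT w1) forces w1 = false.
But (w1) is also a unit clause — contradiction.
So every satisfying assignment has w4 = True.

True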